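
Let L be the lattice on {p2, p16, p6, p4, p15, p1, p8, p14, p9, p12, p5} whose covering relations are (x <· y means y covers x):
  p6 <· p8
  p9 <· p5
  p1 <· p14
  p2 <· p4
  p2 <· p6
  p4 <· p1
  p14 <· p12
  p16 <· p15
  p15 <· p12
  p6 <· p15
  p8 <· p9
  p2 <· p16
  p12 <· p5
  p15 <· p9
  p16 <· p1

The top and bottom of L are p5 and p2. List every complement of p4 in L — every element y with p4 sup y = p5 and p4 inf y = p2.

p8, p9

Need y with p4 ∨ y = p5 and p4 ∧ y = p2.
Checking each element gives: p8, p9.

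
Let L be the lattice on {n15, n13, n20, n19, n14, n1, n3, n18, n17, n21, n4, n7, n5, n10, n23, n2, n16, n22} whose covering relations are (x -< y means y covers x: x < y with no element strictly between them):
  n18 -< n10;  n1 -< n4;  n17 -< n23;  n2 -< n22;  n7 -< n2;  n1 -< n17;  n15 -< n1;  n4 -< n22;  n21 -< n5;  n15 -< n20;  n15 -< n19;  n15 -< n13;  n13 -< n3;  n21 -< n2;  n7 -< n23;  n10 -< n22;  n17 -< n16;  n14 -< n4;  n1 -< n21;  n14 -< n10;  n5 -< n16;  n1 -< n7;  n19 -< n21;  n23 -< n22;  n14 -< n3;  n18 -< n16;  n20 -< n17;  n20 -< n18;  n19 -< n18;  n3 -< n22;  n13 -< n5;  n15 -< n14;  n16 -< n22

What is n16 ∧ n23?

n17

Common lower bounds of {n16, n23}: n1, n15, n17, n20.
The greatest among these is n17.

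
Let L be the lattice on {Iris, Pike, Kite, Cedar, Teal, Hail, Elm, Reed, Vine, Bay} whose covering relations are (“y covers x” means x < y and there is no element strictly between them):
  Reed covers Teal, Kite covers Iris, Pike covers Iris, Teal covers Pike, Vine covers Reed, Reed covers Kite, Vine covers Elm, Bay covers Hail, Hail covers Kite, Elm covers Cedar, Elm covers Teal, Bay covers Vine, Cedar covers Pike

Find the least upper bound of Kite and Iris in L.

Common upper bounds of {Kite, Iris}: Bay, Hail, Kite, Reed, Vine.
The least among these is Kite.

Kite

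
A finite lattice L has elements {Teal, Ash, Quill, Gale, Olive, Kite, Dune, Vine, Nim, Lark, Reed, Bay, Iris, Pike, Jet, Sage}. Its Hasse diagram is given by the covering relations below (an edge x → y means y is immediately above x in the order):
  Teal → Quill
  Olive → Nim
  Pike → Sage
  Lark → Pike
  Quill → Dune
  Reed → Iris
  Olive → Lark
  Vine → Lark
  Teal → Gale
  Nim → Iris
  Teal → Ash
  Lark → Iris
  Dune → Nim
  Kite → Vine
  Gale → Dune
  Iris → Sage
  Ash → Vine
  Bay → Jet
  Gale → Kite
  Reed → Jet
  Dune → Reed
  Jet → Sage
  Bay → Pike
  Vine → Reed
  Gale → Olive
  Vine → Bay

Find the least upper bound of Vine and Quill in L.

Reed

Common upper bounds of {Vine, Quill}: Iris, Jet, Reed, Sage.
The least among these is Reed.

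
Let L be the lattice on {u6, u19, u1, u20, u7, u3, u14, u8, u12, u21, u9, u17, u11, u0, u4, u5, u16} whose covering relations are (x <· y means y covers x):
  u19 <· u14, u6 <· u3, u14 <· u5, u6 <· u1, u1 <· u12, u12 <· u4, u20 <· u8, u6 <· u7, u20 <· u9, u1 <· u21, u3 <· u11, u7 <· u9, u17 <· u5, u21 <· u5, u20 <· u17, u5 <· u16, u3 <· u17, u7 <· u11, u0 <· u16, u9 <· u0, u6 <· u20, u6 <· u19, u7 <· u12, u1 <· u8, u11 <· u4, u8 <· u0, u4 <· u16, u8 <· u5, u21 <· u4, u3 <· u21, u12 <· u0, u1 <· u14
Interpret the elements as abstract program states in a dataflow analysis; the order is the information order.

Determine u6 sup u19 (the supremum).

Common upper bounds of {u6, u19}: u14, u16, u19, u5.
The least among these is u19.

u19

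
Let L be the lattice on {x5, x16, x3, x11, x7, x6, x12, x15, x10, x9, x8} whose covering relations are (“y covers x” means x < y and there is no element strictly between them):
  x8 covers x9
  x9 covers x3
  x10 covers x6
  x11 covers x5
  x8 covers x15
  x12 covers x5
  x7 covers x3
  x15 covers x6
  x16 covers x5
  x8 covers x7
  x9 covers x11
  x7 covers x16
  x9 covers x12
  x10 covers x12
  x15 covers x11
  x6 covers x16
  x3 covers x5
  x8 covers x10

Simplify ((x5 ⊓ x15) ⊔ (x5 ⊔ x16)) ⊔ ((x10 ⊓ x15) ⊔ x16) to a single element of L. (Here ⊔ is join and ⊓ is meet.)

x5 ∧ x15 = x5
x5 ∨ x16 = x16
x5 ∨ x16 = x16
x10 ∧ x15 = x6
x6 ∨ x16 = x6
x16 ∨ x6 = x6

x6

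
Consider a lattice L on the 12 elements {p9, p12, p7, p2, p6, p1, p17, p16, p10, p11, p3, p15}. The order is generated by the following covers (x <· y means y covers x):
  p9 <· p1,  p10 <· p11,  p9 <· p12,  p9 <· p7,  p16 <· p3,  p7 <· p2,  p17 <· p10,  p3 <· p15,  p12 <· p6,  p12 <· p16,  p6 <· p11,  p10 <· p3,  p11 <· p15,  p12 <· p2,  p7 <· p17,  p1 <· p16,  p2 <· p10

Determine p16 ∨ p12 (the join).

p16

Common upper bounds of {p16, p12}: p15, p16, p3.
The least among these is p16.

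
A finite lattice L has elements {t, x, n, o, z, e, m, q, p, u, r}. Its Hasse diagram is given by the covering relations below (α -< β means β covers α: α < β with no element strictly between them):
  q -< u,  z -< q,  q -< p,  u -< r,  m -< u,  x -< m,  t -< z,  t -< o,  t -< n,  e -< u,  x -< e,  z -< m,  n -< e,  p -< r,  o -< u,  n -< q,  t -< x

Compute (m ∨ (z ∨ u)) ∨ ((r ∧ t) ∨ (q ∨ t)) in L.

u

z ∨ u = u
m ∨ u = u
r ∧ t = t
q ∨ t = q
t ∨ q = q
u ∨ q = u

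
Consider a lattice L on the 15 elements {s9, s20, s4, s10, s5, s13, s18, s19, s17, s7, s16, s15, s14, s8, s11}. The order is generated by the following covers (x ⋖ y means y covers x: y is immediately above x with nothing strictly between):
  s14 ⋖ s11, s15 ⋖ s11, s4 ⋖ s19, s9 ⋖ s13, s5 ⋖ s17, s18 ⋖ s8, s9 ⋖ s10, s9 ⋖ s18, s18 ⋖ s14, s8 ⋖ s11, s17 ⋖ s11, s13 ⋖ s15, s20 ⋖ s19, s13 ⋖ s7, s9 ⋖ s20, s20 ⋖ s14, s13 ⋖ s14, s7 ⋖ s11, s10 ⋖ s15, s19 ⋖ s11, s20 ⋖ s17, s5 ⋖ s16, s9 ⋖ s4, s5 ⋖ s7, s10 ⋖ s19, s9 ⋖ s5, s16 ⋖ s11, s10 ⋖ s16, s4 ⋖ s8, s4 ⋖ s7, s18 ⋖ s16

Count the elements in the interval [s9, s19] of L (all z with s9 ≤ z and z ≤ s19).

5

The interval [s9, s19] = {s10, s19, s20, s4, s9}, which has 5 elements.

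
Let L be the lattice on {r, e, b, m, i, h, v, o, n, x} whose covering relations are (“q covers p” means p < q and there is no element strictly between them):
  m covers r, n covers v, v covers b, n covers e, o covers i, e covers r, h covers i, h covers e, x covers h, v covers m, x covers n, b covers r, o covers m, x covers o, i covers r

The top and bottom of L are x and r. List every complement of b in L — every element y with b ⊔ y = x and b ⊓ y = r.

h, i, o

Need y with b ∨ y = x and b ∧ y = r.
Checking each element gives: h, i, o.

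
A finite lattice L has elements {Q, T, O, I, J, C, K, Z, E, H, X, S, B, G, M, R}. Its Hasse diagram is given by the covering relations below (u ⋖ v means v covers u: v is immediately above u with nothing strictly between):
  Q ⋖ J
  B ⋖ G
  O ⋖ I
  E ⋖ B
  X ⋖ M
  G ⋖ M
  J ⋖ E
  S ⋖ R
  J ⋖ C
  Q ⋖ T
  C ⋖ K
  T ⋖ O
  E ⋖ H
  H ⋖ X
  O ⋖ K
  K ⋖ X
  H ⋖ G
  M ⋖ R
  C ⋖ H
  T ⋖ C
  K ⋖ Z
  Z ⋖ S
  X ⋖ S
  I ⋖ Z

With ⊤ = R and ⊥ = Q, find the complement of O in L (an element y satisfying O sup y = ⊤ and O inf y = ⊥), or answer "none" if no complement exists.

none

For every candidate y, either O ∨ y ≠ R or O ∧ y ≠ Q; no complement exists.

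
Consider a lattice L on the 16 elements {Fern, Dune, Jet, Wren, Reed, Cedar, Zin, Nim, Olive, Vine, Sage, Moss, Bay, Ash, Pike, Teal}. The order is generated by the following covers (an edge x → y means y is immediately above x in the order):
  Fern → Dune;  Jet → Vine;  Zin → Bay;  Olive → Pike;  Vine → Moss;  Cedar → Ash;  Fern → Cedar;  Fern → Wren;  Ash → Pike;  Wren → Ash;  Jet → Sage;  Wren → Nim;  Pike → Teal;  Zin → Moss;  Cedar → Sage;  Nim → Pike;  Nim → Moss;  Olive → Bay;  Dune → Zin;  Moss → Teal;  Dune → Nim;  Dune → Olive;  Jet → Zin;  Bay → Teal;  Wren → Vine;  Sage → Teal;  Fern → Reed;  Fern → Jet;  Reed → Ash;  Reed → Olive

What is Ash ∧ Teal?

Ash

Common lower bounds of {Ash, Teal}: Ash, Cedar, Fern, Reed, Wren.
The greatest among these is Ash.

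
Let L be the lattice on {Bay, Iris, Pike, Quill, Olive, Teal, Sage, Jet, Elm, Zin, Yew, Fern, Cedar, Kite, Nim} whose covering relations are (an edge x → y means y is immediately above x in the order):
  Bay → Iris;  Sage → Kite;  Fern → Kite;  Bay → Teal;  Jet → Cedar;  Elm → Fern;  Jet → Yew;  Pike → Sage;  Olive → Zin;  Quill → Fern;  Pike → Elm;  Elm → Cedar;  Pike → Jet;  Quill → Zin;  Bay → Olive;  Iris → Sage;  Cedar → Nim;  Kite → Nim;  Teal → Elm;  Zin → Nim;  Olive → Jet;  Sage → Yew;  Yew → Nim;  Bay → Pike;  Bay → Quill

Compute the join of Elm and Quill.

Fern

Common upper bounds of {Elm, Quill}: Fern, Kite, Nim.
The least among these is Fern.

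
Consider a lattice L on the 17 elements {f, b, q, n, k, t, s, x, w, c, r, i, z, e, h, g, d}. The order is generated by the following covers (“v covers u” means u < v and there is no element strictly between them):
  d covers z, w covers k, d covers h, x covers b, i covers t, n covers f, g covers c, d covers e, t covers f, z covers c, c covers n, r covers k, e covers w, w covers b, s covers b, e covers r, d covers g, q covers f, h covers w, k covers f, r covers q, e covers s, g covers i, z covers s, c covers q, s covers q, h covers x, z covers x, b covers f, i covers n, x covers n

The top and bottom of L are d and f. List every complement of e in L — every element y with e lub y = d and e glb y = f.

Need y with e ∨ y = d and e ∧ y = f.
Checking each element gives: i, n, t.

i, n, t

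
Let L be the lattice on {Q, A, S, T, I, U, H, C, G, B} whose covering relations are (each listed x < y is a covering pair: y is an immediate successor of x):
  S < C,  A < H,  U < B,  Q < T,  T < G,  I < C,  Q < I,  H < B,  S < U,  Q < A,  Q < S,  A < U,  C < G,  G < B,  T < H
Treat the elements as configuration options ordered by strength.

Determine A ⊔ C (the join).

Common upper bounds of {A, C}: B.
The least among these is B.

B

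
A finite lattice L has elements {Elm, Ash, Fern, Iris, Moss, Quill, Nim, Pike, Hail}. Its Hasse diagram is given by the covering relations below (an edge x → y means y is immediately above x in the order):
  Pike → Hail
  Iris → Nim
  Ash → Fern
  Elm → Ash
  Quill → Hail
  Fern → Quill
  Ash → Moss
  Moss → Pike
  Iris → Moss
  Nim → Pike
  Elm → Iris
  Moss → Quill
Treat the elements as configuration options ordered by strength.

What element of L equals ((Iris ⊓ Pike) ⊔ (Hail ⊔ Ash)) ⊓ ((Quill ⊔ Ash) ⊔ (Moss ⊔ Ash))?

Quill

Iris ∧ Pike = Iris
Hail ∨ Ash = Hail
Iris ∨ Hail = Hail
Quill ∨ Ash = Quill
Moss ∨ Ash = Moss
Quill ∨ Moss = Quill
Hail ∧ Quill = Quill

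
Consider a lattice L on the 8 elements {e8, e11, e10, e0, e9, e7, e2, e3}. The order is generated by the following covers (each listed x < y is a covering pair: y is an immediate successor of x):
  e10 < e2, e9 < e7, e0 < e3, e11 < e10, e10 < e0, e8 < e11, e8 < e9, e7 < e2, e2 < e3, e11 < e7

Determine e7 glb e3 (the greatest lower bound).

e7

Common lower bounds of {e7, e3}: e11, e7, e8, e9.
The greatest among these is e7.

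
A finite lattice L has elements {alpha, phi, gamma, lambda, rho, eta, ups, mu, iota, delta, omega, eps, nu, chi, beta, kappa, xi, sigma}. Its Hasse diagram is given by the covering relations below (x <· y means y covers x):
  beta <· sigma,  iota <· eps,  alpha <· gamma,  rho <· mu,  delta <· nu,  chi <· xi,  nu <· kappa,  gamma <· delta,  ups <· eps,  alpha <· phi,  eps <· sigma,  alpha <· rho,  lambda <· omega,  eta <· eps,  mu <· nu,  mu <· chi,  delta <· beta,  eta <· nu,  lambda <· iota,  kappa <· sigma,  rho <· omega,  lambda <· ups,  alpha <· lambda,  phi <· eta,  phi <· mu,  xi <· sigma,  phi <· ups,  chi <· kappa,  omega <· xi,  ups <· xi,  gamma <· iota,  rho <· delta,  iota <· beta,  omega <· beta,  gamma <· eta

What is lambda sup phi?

ups

Common upper bounds of {lambda, phi}: eps, sigma, ups, xi.
The least among these is ups.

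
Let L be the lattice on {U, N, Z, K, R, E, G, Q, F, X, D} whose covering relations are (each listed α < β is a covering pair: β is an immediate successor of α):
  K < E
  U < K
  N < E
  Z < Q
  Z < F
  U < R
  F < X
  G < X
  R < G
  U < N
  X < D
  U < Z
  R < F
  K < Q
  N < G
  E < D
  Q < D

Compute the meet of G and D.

Common lower bounds of {G, D}: G, N, R, U.
The greatest among these is G.

G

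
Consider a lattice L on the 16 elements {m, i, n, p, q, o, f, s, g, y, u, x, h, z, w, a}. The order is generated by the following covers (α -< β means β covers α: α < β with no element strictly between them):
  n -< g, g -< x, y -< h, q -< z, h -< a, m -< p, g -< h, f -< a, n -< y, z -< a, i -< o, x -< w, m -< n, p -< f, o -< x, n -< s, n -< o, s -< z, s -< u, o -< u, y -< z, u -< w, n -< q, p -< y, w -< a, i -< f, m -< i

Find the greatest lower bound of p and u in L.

Common lower bounds of {p, u}: m.
The greatest among these is m.

m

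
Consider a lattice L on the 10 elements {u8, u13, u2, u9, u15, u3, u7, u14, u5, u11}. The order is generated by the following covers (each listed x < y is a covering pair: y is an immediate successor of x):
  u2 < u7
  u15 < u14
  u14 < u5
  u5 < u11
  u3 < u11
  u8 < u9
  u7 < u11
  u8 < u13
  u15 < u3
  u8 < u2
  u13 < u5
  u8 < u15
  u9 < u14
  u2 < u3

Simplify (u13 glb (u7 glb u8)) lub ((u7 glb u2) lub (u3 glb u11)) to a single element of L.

u3

u7 ∧ u8 = u8
u13 ∧ u8 = u8
u7 ∧ u2 = u2
u3 ∧ u11 = u3
u2 ∨ u3 = u3
u8 ∨ u3 = u3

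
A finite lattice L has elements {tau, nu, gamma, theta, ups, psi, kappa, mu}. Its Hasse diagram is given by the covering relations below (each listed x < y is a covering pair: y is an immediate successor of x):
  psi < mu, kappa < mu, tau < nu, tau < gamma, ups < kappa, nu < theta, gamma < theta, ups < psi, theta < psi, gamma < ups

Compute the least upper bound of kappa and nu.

Common upper bounds of {kappa, nu}: mu.
The least among these is mu.

mu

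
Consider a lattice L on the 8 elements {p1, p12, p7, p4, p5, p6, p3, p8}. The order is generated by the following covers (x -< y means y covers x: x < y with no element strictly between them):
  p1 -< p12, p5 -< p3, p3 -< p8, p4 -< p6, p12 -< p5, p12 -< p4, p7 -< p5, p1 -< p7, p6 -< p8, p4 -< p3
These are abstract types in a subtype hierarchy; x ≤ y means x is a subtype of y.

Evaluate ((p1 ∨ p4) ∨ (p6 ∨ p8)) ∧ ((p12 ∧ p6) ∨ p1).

p1 ∨ p4 = p4
p6 ∨ p8 = p8
p4 ∨ p8 = p8
p12 ∧ p6 = p12
p12 ∨ p1 = p12
p8 ∧ p12 = p12

p12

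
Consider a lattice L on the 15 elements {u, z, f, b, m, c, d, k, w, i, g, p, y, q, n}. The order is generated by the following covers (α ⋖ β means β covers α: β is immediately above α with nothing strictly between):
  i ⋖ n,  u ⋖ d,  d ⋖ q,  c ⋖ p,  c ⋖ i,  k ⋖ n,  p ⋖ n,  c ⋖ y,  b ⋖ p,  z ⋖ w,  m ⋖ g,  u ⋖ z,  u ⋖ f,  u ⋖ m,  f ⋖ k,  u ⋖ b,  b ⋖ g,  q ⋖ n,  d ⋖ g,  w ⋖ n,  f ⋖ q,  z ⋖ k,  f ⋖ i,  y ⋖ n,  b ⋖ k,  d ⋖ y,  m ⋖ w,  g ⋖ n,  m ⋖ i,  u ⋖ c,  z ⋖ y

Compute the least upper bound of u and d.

d

Common upper bounds of {u, d}: d, g, n, q, y.
The least among these is d.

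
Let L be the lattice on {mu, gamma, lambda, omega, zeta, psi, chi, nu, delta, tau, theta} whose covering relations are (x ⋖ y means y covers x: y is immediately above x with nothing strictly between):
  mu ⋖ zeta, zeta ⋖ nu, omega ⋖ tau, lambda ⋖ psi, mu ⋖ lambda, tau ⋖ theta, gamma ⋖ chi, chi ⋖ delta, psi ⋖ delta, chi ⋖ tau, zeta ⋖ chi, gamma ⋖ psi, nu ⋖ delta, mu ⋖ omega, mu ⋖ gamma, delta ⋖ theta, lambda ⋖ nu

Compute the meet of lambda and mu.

Common lower bounds of {lambda, mu}: mu.
The greatest among these is mu.

mu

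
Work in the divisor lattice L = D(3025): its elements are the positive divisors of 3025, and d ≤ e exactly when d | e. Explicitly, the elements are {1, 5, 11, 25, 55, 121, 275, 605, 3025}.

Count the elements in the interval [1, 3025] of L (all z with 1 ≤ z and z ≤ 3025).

The interval [1, 3025] = {1, 11, 121, 25, 275, 3025, 5, 55, 605}, which has 9 elements.

9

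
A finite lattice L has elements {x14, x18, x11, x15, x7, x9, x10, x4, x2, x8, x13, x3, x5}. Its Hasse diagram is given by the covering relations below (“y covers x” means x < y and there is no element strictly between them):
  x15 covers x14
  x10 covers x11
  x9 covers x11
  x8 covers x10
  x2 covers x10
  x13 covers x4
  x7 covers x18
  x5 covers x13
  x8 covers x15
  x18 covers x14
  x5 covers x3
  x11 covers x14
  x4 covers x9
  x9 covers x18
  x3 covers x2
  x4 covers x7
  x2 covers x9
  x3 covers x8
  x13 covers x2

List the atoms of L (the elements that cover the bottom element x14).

x11, x15, x18

The atoms are exactly the elements that cover x14: x11, x15, x18.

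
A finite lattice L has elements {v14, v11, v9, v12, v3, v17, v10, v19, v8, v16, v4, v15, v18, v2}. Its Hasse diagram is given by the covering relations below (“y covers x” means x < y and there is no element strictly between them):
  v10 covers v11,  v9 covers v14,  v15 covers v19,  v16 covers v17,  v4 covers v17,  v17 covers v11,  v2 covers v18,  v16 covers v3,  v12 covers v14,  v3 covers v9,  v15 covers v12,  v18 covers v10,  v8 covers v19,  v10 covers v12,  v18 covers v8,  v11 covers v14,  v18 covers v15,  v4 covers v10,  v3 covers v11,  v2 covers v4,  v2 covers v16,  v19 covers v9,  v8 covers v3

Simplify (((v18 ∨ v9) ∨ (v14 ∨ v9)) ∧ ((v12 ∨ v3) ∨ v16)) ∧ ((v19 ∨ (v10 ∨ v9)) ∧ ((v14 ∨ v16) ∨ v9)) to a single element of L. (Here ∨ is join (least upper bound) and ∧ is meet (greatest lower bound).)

v18 ∨ v9 = v18
v14 ∨ v9 = v9
v18 ∨ v9 = v18
v12 ∨ v3 = v18
v18 ∨ v16 = v2
v18 ∧ v2 = v18
v10 ∨ v9 = v18
v19 ∨ v18 = v18
v14 ∨ v16 = v16
v16 ∨ v9 = v16
v18 ∧ v16 = v3
v18 ∧ v3 = v3

v3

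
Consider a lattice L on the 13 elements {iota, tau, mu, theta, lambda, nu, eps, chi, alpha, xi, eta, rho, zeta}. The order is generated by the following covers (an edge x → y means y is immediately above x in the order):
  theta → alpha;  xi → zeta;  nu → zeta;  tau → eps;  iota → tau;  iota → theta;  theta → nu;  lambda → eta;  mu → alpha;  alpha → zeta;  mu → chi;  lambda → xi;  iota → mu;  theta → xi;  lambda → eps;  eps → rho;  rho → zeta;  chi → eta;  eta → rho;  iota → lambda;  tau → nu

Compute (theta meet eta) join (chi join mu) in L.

theta ∧ eta = iota
chi ∨ mu = chi
iota ∨ chi = chi

chi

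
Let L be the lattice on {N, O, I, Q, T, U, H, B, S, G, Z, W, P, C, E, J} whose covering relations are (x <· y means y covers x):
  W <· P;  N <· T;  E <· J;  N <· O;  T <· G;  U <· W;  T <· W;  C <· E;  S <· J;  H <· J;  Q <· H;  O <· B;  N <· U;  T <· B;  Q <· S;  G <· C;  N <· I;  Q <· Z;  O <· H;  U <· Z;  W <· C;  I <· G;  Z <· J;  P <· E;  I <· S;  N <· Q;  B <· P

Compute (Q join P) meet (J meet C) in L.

Q ∨ P = J
J ∧ C = C
J ∧ C = C

C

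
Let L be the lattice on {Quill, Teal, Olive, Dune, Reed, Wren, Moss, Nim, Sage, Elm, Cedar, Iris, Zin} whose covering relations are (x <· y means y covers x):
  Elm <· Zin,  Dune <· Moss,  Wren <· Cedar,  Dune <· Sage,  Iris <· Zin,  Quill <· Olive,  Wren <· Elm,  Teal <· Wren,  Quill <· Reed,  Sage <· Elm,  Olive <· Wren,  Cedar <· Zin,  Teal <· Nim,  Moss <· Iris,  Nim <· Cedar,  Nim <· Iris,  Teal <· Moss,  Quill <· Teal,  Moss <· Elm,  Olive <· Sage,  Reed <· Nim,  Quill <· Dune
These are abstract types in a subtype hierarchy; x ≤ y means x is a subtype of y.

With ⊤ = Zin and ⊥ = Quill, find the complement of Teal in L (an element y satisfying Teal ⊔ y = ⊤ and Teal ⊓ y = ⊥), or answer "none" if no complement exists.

none

For every candidate y, either Teal ∨ y ≠ Zin or Teal ∧ y ≠ Quill; no complement exists.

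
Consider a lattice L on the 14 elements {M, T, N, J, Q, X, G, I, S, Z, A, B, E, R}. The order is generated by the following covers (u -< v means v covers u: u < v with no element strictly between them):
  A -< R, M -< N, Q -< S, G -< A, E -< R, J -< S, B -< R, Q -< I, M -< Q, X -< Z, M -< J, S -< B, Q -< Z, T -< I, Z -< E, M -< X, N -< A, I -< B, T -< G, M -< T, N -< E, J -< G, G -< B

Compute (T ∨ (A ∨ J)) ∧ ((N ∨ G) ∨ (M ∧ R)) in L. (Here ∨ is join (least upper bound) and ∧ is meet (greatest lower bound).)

A ∨ J = A
T ∨ A = A
N ∨ G = A
M ∧ R = M
A ∨ M = A
A ∧ A = A

A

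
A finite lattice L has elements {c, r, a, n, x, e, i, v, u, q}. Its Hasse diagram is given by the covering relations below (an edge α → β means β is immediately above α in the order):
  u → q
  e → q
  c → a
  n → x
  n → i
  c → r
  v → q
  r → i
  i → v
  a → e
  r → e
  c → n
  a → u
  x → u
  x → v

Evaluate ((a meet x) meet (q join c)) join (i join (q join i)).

q

a ∧ x = c
q ∨ c = q
c ∧ q = c
q ∨ i = q
i ∨ q = q
c ∨ q = q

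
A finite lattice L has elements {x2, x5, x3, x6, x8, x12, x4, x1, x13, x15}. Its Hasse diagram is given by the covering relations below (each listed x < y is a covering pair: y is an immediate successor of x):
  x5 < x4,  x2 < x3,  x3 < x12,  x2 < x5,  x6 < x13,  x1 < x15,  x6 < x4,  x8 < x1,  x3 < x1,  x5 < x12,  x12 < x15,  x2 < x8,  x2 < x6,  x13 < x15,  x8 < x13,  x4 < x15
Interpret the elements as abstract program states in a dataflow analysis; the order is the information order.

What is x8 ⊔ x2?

Common upper bounds of {x8, x2}: x1, x13, x15, x8.
The least among these is x8.

x8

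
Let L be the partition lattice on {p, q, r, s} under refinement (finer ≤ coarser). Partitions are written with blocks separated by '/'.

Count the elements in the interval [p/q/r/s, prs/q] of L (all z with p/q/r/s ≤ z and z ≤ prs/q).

The interval [p/q/r/s, prs/q] = {p/q/r/s, p/q/rs, pr/q/s, prs/q, ps/q/r}, which has 5 elements.

5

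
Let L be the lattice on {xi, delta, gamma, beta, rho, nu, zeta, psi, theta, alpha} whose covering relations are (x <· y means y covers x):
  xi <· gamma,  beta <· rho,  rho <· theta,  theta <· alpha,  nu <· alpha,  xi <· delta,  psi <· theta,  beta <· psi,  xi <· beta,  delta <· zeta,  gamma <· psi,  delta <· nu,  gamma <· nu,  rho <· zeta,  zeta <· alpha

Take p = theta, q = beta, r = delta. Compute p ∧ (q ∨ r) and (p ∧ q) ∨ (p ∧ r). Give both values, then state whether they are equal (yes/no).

rho; beta; no

q ∨ r = zeta, so p ∧ (q ∨ r) = theta ∧ zeta = rho.
p ∧ q = beta and p ∧ r = xi, so (p ∧ q) ∨ (p ∧ r) = beta ∨ xi = beta.
Equal: no.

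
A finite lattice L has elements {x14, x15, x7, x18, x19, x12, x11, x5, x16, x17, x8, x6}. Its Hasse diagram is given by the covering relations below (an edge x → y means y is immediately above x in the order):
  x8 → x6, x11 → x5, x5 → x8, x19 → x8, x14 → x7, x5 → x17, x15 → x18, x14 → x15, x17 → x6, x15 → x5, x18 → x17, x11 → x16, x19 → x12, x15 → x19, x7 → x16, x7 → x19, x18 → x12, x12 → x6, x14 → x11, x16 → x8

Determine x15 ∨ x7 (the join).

x19

Common upper bounds of {x15, x7}: x12, x19, x6, x8.
The least among these is x19.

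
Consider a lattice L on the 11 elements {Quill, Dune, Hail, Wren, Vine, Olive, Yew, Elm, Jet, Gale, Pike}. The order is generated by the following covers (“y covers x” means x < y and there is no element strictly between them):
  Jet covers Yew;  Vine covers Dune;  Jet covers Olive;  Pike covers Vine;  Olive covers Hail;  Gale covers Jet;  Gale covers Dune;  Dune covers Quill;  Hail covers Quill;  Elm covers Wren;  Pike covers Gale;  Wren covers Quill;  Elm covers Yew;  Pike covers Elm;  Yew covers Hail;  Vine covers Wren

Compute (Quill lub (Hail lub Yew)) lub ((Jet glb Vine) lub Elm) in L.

Elm

Hail ∨ Yew = Yew
Quill ∨ Yew = Yew
Jet ∧ Vine = Quill
Quill ∨ Elm = Elm
Yew ∨ Elm = Elm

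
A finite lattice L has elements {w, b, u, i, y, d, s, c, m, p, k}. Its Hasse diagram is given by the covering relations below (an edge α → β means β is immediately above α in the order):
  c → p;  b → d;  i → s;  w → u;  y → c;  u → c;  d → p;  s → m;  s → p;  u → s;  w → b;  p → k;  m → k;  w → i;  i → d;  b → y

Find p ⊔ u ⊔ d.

Common upper bounds of {p, u, d}: k, p.
The least among these is p.

p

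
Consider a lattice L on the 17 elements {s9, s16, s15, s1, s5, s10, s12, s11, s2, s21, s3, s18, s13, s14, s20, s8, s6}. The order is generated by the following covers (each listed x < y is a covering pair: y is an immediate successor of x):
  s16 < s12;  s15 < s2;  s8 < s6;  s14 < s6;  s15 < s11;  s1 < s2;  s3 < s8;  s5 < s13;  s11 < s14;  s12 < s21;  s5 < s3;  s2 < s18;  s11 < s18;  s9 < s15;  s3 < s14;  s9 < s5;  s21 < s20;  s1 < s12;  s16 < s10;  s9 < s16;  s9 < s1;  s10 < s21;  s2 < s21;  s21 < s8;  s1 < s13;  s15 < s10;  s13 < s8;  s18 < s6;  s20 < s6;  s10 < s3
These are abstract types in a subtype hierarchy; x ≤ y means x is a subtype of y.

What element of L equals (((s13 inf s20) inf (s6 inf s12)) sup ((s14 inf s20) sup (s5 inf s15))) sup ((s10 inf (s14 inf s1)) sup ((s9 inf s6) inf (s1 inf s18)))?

s21

s13 ∧ s20 = s1
s6 ∧ s12 = s12
s1 ∧ s12 = s1
s14 ∧ s20 = s10
s5 ∧ s15 = s9
s10 ∨ s9 = s10
s1 ∨ s10 = s21
s14 ∧ s1 = s9
s10 ∧ s9 = s9
s9 ∧ s6 = s9
s1 ∧ s18 = s1
s9 ∧ s1 = s9
s9 ∨ s9 = s9
s21 ∨ s9 = s21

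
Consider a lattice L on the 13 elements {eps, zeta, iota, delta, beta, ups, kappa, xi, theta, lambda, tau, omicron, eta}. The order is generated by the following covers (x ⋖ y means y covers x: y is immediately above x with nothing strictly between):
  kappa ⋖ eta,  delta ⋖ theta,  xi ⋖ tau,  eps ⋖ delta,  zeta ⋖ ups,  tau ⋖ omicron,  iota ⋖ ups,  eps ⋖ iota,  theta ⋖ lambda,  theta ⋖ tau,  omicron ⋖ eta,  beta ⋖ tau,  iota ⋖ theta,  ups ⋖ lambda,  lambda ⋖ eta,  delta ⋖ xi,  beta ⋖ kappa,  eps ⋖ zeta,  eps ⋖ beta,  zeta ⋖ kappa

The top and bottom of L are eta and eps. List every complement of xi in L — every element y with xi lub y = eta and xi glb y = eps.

kappa, ups, zeta

Need y with xi ∨ y = eta and xi ∧ y = eps.
Checking each element gives: kappa, ups, zeta.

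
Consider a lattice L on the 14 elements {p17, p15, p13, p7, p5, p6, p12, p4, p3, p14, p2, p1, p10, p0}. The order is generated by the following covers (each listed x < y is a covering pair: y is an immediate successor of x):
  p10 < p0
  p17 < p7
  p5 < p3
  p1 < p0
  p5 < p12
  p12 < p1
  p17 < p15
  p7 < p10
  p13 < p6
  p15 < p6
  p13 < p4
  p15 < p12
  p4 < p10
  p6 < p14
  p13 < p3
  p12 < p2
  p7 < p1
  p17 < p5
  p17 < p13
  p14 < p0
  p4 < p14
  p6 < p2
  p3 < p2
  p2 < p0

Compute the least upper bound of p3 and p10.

Common upper bounds of {p3, p10}: p0.
The least among these is p0.

p0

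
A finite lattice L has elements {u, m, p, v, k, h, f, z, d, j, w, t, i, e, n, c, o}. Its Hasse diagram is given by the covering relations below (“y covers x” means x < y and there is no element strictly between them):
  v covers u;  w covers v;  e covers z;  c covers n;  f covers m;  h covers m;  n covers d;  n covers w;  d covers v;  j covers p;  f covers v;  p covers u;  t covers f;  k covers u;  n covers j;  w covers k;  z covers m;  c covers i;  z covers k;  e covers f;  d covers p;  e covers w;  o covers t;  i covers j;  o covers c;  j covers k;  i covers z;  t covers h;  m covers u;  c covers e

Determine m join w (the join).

Common upper bounds of {m, w}: c, e, o.
The least among these is e.

e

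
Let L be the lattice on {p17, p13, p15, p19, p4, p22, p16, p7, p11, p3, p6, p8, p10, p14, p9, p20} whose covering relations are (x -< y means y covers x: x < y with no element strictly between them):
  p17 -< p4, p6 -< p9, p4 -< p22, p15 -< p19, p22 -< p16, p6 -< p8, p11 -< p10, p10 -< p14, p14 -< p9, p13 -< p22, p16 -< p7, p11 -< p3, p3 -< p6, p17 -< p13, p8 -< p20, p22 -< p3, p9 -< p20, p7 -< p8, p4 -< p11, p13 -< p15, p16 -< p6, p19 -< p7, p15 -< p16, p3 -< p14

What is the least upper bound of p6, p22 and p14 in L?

Common upper bounds of {p6, p22, p14}: p20, p9.
The least among these is p9.

p9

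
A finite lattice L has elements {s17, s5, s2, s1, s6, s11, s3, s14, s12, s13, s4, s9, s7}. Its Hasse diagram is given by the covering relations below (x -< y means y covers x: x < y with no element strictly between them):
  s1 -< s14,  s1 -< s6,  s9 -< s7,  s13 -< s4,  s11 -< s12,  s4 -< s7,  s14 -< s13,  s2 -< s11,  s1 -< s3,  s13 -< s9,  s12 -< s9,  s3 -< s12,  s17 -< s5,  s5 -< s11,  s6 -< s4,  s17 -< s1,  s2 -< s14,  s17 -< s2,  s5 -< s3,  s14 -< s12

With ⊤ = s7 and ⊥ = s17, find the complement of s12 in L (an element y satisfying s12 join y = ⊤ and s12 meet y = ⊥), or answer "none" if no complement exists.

none

For every candidate y, either s12 ∨ y ≠ s7 or s12 ∧ y ≠ s17; no complement exists.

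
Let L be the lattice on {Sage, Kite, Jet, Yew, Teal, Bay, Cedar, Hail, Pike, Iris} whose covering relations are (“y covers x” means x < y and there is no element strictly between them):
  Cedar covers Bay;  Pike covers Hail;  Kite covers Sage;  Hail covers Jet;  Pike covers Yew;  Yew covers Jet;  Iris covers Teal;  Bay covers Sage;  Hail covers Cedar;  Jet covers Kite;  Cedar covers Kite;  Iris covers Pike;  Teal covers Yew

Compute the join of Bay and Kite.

Common upper bounds of {Bay, Kite}: Cedar, Hail, Iris, Pike.
The least among these is Cedar.

Cedar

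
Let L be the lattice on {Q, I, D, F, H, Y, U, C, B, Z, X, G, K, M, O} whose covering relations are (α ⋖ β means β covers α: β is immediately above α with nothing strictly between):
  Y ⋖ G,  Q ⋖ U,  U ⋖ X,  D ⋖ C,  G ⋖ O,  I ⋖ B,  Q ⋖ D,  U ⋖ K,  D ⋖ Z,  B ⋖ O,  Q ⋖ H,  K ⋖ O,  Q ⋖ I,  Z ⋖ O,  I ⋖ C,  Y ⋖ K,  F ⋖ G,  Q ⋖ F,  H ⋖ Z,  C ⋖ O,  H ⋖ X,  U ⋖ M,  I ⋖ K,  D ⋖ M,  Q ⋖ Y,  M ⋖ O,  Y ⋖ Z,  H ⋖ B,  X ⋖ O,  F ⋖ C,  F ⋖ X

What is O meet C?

Common lower bounds of {O, C}: C, D, F, I, Q.
The greatest among these is C.

C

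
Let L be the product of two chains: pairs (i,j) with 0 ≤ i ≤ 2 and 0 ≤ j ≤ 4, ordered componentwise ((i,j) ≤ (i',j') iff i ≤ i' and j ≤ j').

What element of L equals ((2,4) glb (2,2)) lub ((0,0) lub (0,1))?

(2,4) ∧ (2,2) = (2,2)
(0,0) ∨ (0,1) = (0,1)
(2,2) ∨ (0,1) = (2,2)

(2,2)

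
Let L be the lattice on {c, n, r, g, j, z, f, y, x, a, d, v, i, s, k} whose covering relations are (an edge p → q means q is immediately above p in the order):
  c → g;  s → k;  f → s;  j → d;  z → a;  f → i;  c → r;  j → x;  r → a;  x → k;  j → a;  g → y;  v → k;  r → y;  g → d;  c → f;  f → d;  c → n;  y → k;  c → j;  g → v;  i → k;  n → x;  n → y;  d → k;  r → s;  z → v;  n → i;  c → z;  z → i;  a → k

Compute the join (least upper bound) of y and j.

Common upper bounds of {y, j}: k.
The least among these is k.

k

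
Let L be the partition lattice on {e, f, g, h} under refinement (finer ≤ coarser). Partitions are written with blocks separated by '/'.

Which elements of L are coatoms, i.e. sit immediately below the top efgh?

e/fgh, ef/gh, efg/h, efh/g, eg/fh, egh/f, eh/fg

The coatoms are exactly the elements covered by efgh: e/fgh, ef/gh, efg/h, efh/g, eg/fh, egh/f, eh/fg.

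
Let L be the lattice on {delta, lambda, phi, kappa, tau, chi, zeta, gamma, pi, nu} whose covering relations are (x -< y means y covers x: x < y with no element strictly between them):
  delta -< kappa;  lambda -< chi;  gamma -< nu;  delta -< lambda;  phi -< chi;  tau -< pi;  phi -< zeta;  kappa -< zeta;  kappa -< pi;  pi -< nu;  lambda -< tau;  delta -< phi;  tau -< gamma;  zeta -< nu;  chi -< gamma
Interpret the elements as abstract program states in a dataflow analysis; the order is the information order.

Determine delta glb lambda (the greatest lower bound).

delta

Common lower bounds of {delta, lambda}: delta.
The greatest among these is delta.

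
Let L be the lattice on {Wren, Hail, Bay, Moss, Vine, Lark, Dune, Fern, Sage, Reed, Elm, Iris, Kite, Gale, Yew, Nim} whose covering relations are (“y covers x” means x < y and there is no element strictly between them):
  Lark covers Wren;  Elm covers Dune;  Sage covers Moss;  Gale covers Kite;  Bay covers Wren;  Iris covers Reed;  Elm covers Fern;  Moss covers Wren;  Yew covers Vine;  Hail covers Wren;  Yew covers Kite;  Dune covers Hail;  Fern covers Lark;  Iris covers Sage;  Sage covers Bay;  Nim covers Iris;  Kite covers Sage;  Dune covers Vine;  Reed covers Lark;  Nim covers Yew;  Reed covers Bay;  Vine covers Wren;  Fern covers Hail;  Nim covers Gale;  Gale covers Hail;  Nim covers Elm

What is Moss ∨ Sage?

Sage

Common upper bounds of {Moss, Sage}: Gale, Iris, Kite, Nim, Sage, Yew.
The least among these is Sage.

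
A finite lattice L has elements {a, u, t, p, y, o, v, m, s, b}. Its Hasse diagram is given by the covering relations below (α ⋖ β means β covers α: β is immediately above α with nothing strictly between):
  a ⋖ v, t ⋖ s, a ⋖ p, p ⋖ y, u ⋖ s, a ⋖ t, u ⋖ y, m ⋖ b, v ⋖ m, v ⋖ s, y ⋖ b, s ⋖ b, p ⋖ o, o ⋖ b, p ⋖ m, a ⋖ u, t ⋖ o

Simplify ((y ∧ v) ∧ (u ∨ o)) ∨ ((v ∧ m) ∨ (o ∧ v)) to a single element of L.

v

y ∧ v = a
u ∨ o = b
a ∧ b = a
v ∧ m = v
o ∧ v = a
v ∨ a = v
a ∨ v = v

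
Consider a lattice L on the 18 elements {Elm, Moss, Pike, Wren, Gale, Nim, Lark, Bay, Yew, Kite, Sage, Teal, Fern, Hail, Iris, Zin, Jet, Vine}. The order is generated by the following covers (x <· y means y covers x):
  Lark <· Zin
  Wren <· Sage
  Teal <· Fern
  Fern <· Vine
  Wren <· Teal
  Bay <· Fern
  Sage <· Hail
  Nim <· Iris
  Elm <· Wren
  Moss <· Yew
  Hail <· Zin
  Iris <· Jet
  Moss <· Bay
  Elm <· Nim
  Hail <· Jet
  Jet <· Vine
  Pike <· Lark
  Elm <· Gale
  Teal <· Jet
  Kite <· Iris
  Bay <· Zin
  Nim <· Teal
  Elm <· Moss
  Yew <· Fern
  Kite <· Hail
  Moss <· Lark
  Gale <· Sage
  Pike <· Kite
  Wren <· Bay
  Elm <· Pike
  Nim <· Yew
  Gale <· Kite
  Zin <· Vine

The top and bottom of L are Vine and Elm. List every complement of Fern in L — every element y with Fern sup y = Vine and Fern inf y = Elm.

Gale, Kite, Pike

Need y with Fern ∨ y = Vine and Fern ∧ y = Elm.
Checking each element gives: Gale, Kite, Pike.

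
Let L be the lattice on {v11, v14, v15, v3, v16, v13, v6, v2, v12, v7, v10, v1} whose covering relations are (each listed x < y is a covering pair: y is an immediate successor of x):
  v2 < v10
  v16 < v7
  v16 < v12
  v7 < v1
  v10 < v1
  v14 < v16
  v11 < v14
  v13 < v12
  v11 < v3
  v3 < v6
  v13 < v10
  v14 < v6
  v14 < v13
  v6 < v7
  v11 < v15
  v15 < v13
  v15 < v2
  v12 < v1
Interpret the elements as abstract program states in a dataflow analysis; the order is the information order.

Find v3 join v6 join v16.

Common upper bounds of {v3, v6, v16}: v1, v7.
The least among these is v7.

v7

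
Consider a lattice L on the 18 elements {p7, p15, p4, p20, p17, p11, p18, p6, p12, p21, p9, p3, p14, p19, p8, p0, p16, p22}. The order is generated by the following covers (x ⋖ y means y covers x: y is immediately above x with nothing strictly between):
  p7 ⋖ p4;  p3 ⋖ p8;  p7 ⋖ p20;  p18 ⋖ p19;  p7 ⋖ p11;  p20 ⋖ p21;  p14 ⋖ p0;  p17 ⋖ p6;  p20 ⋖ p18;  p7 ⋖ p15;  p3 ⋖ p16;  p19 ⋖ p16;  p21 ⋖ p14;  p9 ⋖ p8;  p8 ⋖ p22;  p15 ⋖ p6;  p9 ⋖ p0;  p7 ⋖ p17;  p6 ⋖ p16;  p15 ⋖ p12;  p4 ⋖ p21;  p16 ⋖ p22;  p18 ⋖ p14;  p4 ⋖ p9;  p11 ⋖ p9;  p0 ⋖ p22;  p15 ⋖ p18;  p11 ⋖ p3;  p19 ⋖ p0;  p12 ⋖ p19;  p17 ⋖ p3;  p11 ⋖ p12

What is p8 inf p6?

p17

Common lower bounds of {p8, p6}: p17, p7.
The greatest among these is p17.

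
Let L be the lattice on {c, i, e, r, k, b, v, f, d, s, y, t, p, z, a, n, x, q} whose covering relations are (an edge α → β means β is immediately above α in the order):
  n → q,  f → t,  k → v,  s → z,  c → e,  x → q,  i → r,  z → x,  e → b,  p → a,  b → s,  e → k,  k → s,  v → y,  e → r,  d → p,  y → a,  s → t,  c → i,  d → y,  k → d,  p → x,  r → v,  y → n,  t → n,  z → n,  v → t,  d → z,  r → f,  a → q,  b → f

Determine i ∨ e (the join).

r

Common upper bounds of {i, e}: a, f, n, q, r, t, v, y.
The least among these is r.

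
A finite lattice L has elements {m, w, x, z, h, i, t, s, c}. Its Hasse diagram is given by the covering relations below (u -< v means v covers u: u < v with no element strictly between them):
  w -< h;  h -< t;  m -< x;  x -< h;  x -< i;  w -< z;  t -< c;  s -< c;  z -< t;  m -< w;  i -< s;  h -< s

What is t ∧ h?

Common lower bounds of {t, h}: h, m, w, x.
The greatest among these is h.

h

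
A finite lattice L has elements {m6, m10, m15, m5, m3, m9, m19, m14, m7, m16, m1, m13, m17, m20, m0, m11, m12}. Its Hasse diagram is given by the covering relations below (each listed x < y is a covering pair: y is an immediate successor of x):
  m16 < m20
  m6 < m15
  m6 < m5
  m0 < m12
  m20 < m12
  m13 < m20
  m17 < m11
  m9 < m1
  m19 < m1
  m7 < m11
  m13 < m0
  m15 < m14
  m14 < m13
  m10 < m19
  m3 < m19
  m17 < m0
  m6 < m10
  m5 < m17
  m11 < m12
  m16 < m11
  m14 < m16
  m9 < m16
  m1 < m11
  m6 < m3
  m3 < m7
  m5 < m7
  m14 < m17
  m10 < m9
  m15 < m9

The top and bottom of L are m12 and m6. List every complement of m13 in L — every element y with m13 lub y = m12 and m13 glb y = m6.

Need y with m13 ∨ y = m12 and m13 ∧ y = m6.
Checking each element gives: m19, m3, m7.

m19, m3, m7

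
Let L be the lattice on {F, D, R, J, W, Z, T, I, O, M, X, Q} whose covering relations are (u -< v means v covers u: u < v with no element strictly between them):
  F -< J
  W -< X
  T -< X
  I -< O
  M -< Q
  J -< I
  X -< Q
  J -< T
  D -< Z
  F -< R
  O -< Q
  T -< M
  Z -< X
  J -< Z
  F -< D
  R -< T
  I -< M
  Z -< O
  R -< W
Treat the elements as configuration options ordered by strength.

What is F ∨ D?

Common upper bounds of {F, D}: D, O, Q, X, Z.
The least among these is D.

D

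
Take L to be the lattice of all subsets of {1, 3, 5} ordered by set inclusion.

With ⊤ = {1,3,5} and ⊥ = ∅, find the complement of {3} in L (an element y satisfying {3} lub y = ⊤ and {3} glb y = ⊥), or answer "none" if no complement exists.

Need y with {3} ∨ y = {1,3,5} and {3} ∧ y = ∅.
Checking each element gives: {1,5}.

{1,5}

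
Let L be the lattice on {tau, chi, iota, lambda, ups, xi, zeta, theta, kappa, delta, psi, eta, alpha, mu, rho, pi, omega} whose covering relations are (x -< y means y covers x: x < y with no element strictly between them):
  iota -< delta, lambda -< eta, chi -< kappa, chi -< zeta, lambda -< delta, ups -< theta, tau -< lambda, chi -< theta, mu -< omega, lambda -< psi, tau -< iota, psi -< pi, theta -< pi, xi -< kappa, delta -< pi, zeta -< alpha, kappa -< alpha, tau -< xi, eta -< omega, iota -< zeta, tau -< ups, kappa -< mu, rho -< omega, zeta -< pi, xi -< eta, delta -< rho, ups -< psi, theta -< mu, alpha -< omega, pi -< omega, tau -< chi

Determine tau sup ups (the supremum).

Common upper bounds of {tau, ups}: mu, omega, pi, psi, theta, ups.
The least among these is ups.

ups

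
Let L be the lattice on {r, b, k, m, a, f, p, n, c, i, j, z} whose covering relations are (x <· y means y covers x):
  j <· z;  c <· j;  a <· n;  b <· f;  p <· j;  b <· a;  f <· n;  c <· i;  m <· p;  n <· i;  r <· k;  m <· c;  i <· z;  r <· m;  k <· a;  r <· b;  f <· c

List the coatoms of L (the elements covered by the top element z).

i, j

The coatoms are exactly the elements covered by z: i, j.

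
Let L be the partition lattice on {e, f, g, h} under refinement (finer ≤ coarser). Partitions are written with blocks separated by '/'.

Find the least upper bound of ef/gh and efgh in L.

efgh

Common upper bounds of {ef/gh, efgh}: efgh.
The least among these is efgh.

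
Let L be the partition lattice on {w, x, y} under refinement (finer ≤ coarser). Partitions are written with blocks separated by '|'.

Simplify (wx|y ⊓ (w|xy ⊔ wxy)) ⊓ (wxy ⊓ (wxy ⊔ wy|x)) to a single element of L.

w|xy ∨ wxy = wxy
wx|y ∧ wxy = wx|y
wxy ∨ wy|x = wxy
wxy ∧ wxy = wxy
wx|y ∧ wxy = wx|y

wx|y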